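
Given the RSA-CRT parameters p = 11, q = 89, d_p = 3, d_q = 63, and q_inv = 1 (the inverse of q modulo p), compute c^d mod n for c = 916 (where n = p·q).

808

m₁ = c^(d_p) mod p: c ≡ 3 (mod 11), and 3^3 mod 11 = 5.
m₂ = c^(d_q) mod q: c ≡ 26 (mod 89), and 26^63 mod 89 = 7.
h = q_inv·(m₁ − m₂) mod p = 1·(5 − 7) mod 11 = 9.
m = m₂ + h·q = 7 + 9·89 = 808.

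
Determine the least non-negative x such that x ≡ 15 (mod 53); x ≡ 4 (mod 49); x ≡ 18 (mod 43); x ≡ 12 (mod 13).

22593

The moduli are pairwise coprime; N = 53·49·43·13 = 1451723.
N/53 = 27391; 27391 ≡ 43 (mod 53); 43·37 ≡ 1, so inverse 37.
N/49 = 29627; 29627 ≡ 31 (mod 49); 31·19 ≡ 1, so inverse 19.
N/43 = 33761; 33761 ≡ 6 (mod 43); 6·36 ≡ 1, so inverse 36.
N/13 = 111671; 111671 ≡ 1 (mod 13), inverse 1.
x ≡ 15·27391·37 + 4·29627·19 + 18·33761·36 + 12·111671·1 = 40670837.
40670837 mod 1451723 = 22593.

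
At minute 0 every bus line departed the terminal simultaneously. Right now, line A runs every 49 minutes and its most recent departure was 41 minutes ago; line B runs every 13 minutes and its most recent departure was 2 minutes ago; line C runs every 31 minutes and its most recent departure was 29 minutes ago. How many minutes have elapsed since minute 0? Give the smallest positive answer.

14692

The moduli are pairwise coprime; N = 49·13·31 = 19747.
N/49 = 403; 403 ≡ 11 (mod 49); 11·9 ≡ 1, so inverse 9.
N/13 = 1519; 1519 ≡ 11 (mod 13); 11·6 ≡ 1, so inverse 6.
N/31 = 637; 637 ≡ 17 (mod 31); 17·11 ≡ 1, so inverse 11.
t ≡ 41·403·9 + 2·1519·6 + 29·637·11 = 370138.
370138 mod 19747 = 14692.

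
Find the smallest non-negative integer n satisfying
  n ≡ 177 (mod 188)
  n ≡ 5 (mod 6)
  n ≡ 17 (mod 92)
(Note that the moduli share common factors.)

gcd(188, 6) = 2 and 2 | (5 − 177), so the pair is consistent; merging gives n ≡ 365 (mod 564), where 564 = lcm(188, 6).
gcd(564, 92) = 4 and 4 | (17 − 365), so the pair is consistent; merging gives n ≡ 9953 (mod 12972), where 12972 = lcm(564, 92).
The solution is unique modulo lcm(188, 6, 92) = 12972.

9953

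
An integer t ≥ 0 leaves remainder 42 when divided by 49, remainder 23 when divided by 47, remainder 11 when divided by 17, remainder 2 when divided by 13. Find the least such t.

92848

The moduli are pairwise coprime; N = 49·47·17·13 = 508963.
N/49 = 10387; 10387 ≡ 48 (mod 49); 48·48 ≡ 1, so inverse 48.
N/47 = 10829; 10829 ≡ 19 (mod 47); 19·5 ≡ 1, so inverse 5.
N/17 = 29939; 29939 ≡ 2 (mod 17); 2·9 ≡ 1, so inverse 9.
N/13 = 39151; 39151 ≡ 8 (mod 13); 8·5 ≡ 1, so inverse 5.
t ≡ 42·10387·48 + 23·10829·5 + 11·29939·9 + 2·39151·5 = 25540998.
25540998 mod 508963 = 92848.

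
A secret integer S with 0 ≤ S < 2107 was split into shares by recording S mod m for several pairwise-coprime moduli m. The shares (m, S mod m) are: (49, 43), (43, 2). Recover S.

Combine the congruences pairwise.
From S ≡ 43 (mod 49) write S = 43 + 49t. Substituting into S ≡ 2 (mod 43) gives 49t ≡ 2 (mod 43), and since 6⁻¹ ≡ 36 (mod 43), t ≡ 29. Hence S ≡ 43 + 49·29 = 1464 (mod 2107).

1464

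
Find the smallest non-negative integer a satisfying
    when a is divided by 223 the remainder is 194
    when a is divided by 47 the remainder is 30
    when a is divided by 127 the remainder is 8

398026

From a ≡ 194 (mod 223) write a = 194 + 223t. Substituting into a ≡ 30 (mod 47) gives 223t ≡ 24 (mod 47), and since 35⁻¹ ≡ 43 (mod 47), t ≡ 45. Hence a ≡ 194 + 223·45 = 10229 (mod 10481).
From a ≡ 10229 (mod 10481) write a = 10229 + 10481t. Substituting into a ≡ 8 (mod 127) gives 10481t ≡ 66 (mod 127), and since 67⁻¹ ≡ 91 (mod 127), t ≡ 37. Hence a ≡ 10229 + 10481·37 = 398026 (mod 1331087).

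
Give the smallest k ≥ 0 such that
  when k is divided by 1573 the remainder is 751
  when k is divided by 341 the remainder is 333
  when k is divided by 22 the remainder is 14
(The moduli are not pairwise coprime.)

gcd(1573, 341) = 11 and 11 | (333 − 751), so the pair is consistent; merging gives k ≡ 46368 (mod 48763), where 48763 = lcm(1573, 341).
gcd(48763, 22) = 11 and 11 | (14 − 46368), so the pair is consistent; merging gives k ≡ 46368 (mod 97526), where 97526 = lcm(48763, 22).
The solution is unique modulo lcm(1573, 341, 22) = 97526.

46368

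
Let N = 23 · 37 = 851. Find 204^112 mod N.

377

Mod 23: 204 ≡ 20; by Fermat, exponent reduces to 112 mod 22 = 2; 20^2 ≡ 9 (mod 23).
Mod 37: 204 ≡ 19; by Fermat, exponent reduces to 112 mod 36 = 4; 19^4 ≡ 7 (mod 37).
Combine by CRT: x ≡ 9 (mod 23), x ≡ 7 (mod 37) ⇒ x ≡ 377 (mod 851).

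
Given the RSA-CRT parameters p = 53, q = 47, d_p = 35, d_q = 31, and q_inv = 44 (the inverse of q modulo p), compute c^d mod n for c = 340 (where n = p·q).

m₁ = c^(d_p) mod p: c ≡ 22 (mod 53), and 22^35 mod 53 = 19.
m₂ = c^(d_q) mod q: c ≡ 11 (mod 47), and 11^31 mod 47 = 35.
h = q_inv·(m₁ − m₂) mod p = 44·(19 − 35) mod 53 = 38.
m = m₂ + h·q = 35 + 38·47 = 1821.

1821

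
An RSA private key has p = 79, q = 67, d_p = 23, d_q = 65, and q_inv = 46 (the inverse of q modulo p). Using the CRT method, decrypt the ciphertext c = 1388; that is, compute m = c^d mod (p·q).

m₁ = c^(d_p) mod p: c ≡ 45 (mod 79), and 45^23 mod 79 = 11.
m₂ = c^(d_q) mod q: c ≡ 48 (mod 67), and 48^65 mod 67 = 7.
h = q_inv·(m₁ − m₂) mod p = 46·(11 − 7) mod 79 = 26.
m = m₂ + h·q = 7 + 26·67 = 1749.

1749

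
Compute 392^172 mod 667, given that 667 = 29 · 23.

Mod 29: 392 ≡ 15; by Fermat, exponent reduces to 172 mod 28 = 4; 15^4 ≡ 20 (mod 29).
Mod 23: 392 ≡ 1; by Fermat, exponent reduces to 172 mod 22 = 18; 1^18 ≡ 1 (mod 23).
Combine by CRT: x ≡ 20 (mod 29), x ≡ 1 (mod 23) ⇒ x ≡ 484 (mod 667).

484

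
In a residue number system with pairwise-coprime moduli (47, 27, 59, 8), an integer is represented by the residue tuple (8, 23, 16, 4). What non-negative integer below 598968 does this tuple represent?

Combine the congruences pairwise.
From x ≡ 8 (mod 47) write x = 8 + 47t. Substituting into x ≡ 23 (mod 27) gives 47t ≡ 15 (mod 27), and since 20⁻¹ ≡ 23 (mod 27), t ≡ 21. Hence x ≡ 8 + 47·21 = 995 (mod 1269).
From x ≡ 995 (mod 1269) write x = 995 + 1269t. Substituting into x ≡ 16 (mod 59) gives 1269t ≡ 24 (mod 59), and since 30⁻¹ ≡ 2 (mod 59), t ≡ 48. Hence x ≡ 995 + 1269·48 = 61907 (mod 74871).
From x ≡ 61907 (mod 74871) write x = 61907 + 74871t. Substituting into x ≡ 4 (mod 8) gives 74871t ≡ 1 (mod 8), and since 7⁻¹ ≡ 7 (mod 8), t ≡ 7. Hence x ≡ 61907 + 74871·7 = 586004 (mod 598968).

586004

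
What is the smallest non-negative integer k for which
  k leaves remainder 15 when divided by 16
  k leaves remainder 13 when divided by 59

Combine the congruences pairwise.
From k ≡ 15 (mod 16) write k = 15 + 16t. Substituting into k ≡ 13 (mod 59) gives 16t ≡ 57 (mod 59), and since 16⁻¹ ≡ 48 (mod 59), t ≡ 22. Hence k ≡ 15 + 16·22 = 367 (mod 944).

367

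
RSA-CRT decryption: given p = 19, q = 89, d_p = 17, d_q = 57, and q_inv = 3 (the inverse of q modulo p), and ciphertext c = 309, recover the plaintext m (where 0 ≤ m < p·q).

m₁ = c^(d_p) mod p: c ≡ 5 (mod 19), and 5^17 mod 19 = 4.
m₂ = c^(d_q) mod q: c ≡ 42 (mod 89), and 42^57 mod 89 = 79.
h = q_inv·(m₁ − m₂) mod p = 3·(4 − 79) mod 19 = 3.
m = m₂ + h·q = 79 + 3·89 = 346.

346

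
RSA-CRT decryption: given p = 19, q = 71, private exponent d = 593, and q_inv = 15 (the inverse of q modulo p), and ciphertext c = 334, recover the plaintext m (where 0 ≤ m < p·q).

729

d_p = d mod (p−1) = 593 mod 18 = 17; d_q = d mod (q−1) = 33.
m₁ = c^(d_p) mod p: c ≡ 11 (mod 19), and 11^17 mod 19 = 7.
m₂ = c^(d_q) mod q: c ≡ 50 (mod 71), and 50^33 mod 71 = 19.
h = q_inv·(m₁ − m₂) mod p = 15·(7 − 19) mod 19 = 10.
m = m₂ + h·q = 19 + 10·71 = 729.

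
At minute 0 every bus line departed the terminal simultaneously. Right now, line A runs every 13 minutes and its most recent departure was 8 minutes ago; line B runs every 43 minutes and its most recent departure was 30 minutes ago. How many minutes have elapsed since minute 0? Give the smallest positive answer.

73

From t ≡ 8 (mod 13) write t = 8 + 13s. Substituting into t ≡ 30 (mod 43) gives 13s ≡ 22 (mod 43), and since 13⁻¹ ≡ 10 (mod 43), s ≡ 5. Hence t ≡ 8 + 13·5 = 73 (mod 559).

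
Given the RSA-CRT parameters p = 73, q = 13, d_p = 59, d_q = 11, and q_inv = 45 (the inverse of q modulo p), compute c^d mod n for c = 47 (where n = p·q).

837

m₁ = c^(d_p) mod p: c ≡ 47 (mod 73), and 47^59 mod 73 = 34.
m₂ = c^(d_q) mod q: c ≡ 8 (mod 13), and 8^11 mod 13 = 5.
h = q_inv·(m₁ − m₂) mod p = 45·(34 − 5) mod 73 = 64.
m = m₂ + h·q = 5 + 64·13 = 837.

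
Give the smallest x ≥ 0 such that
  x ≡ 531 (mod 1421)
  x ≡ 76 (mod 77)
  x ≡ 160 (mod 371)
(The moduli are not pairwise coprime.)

Combine the congruences pairwise.
gcd(1421, 77) = 7 and 7 | (76 − 531), so the pair is consistent; merging gives x ≡ 13320 (mod 15631), where 15631 = lcm(1421, 77).
gcd(15631, 371) = 7 and 7 | (160 − 13320), so the pair is consistent; merging gives x ≡ 75844 (mod 828443), where 828443 = lcm(15631, 371).
The solution is unique modulo lcm(1421, 77, 371) = 828443.

75844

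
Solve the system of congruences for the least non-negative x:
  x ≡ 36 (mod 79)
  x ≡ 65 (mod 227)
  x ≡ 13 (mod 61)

267925

The moduli are pairwise coprime; N = 79·227·61 = 1093913.
N/79 = 13847; 13847 ≡ 22 (mod 79); 22·18 ≡ 1, so inverse 18.
N/227 = 4819; 4819 ≡ 52 (mod 227); 52·179 ≡ 1, so inverse 179.
N/61 = 17933; 17933 ≡ 60 (mod 61); 60·60 ≡ 1, so inverse 60.
x ≡ 36·13847·18 + 65·4819·179 + 13·17933·60 = 79029661.
79029661 mod 1093913 = 267925.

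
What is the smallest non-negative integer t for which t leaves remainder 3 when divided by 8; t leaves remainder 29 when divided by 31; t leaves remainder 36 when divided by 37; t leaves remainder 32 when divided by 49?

294963

From t ≡ 3 (mod 8) write t = 3 + 8s. Substituting into t ≡ 29 (mod 31) gives 8s ≡ 26 (mod 31), and since 8⁻¹ ≡ 4 (mod 31), s ≡ 11. Hence t ≡ 3 + 8·11 = 91 (mod 248).
From t ≡ 91 (mod 248) write t = 91 + 248s. Substituting into t ≡ 36 (mod 37) gives 248s ≡ 19 (mod 37), and since 26⁻¹ ≡ 10 (mod 37), s ≡ 5. Hence t ≡ 91 + 248·5 = 1331 (mod 9176).
From t ≡ 1331 (mod 9176) write t = 1331 + 9176s. Substituting into t ≡ 32 (mod 49) gives 9176s ≡ 24 (mod 49), and since 13⁻¹ ≡ 34 (mod 49), s ≡ 32. Hence t ≡ 1331 + 9176·32 = 294963 (mod 449624).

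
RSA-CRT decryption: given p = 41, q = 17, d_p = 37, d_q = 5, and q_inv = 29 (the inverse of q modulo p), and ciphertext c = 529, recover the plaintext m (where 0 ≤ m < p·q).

m₁ = c^(d_p) mod p: c ≡ 37 (mod 41), and 37^37 mod 41 = 16.
m₂ = c^(d_q) mod q: c ≡ 2 (mod 17), and 2^5 mod 17 = 15.
h = q_inv·(m₁ − m₂) mod p = 29·(16 − 15) mod 41 = 29.
m = m₂ + h·q = 15 + 29·17 = 508.

508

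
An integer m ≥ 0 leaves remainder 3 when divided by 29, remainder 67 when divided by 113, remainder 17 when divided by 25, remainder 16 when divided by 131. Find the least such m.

4053942

From m ≡ 3 (mod 29) write m = 3 + 29t. Substituting into m ≡ 67 (mod 113) gives 29t ≡ 64 (mod 113), and since 29⁻¹ ≡ 39 (mod 113), t ≡ 10. Hence m ≡ 3 + 29·10 = 293 (mod 3277).
From m ≡ 293 (mod 3277) write m = 293 + 3277t. Substituting into m ≡ 17 (mod 25) gives 3277t ≡ 24 (mod 25), and since 2⁻¹ ≡ 13 (mod 25), t ≡ 12. Hence m ≡ 293 + 3277·12 = 39617 (mod 81925).
From m ≡ 39617 (mod 81925) write m = 39617 + 81925t. Substituting into m ≡ 16 (mod 131) gives 81925t ≡ 92 (mod 131), and since 50⁻¹ ≡ 76 (mod 131), t ≡ 49. Hence m ≡ 39617 + 81925·49 = 4053942 (mod 10732175).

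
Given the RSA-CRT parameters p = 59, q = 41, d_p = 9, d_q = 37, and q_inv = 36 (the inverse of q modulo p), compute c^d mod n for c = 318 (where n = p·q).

m₁ = c^(d_p) mod p: c ≡ 23 (mod 59), and 23^9 mod 59 = 14.
m₂ = c^(d_q) mod q: c ≡ 31 (mod 41), and 31^37 mod 41 = 23.
h = q_inv·(m₁ − m₂) mod p = 36·(14 − 23) mod 59 = 30.
m = m₂ + h·q = 23 + 30·41 = 1253.

1253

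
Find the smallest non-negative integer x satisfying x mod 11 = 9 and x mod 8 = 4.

Combine the congruences pairwise.
From x ≡ 9 (mod 11) write x = 9 + 11t. Substituting into x ≡ 4 (mod 8) gives 11t ≡ 3 (mod 8), and since 3⁻¹ ≡ 3 (mod 8), t ≡ 1. Hence x ≡ 9 + 11·1 = 20 (mod 88).

20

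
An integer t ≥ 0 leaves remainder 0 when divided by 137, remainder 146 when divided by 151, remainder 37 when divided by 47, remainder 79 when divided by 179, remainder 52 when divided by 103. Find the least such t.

The moduli are pairwise coprime; N = 137·151·47·179·103 = 17926092293.
N/137 = 130847389; 130847389 ≡ 59 (mod 137); 59·72 ≡ 1, so inverse 72.
N/151 = 118715843; 118715843 ≡ 96 (mod 151); 96·140 ≡ 1, so inverse 140.
N/47 = 381406219; 381406219 ≡ 44 (mod 47); 44·31 ≡ 1, so inverse 31.
N/179 = 100145767; 100145767 ≡ 100 (mod 179); 100·145 ≡ 1, so inverse 145.
N/103 = 174039731; 174039731 ≡ 13 (mod 103); 13·8 ≡ 1, so inverse 8.
t ≡ 0·130847389·72 + 146·118715843·140 + 37·381406219·31 + 79·100145767·145 + 52·174039731·8 = 4083595053194.
4083595053194 mod 17926092293 = 14372102683.

14372102683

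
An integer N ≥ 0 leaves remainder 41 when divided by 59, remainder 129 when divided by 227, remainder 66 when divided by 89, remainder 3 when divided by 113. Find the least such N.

The moduli are pairwise coprime; M = 59·227·89·113 = 134693401.
M/59 = 2282939; 2282939 ≡ 52 (mod 59); 52·42 ≡ 1, so inverse 42.
M/227 = 593363; 593363 ≡ 212 (mod 227); 212·121 ≡ 1, so inverse 121.
M/89 = 1513409; 1513409 ≡ 53 (mod 89); 53·42 ≡ 1, so inverse 42.
M/113 = 1191977; 1191977 ≡ 53 (mod 113); 53·32 ≡ 1, so inverse 32.
N ≡ 41·2282939·42 + 129·593363·121 + 66·1513409·42 + 3·1191977·32 = 17502623565.
17502623565 mod 134693401 = 127174836.

127174836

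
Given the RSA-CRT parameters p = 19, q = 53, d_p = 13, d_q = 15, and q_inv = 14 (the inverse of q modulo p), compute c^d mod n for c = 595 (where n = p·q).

m₁ = c^(d_p) mod p: c ≡ 6 (mod 19), and 6^13 mod 19 = 4.
m₂ = c^(d_q) mod q: c ≡ 12 (mod 53), and 12^15 mod 53 = 26.
h = q_inv·(m₁ − m₂) mod p = 14·(4 − 26) mod 19 = 15.
m = m₂ + h·q = 26 + 15·53 = 821.

821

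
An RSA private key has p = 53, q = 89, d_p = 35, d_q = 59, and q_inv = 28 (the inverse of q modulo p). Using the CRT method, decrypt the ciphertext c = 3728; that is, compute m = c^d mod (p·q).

m₁ = c^(d_p) mod p: c ≡ 18 (mod 53), and 18^35 mod 53 = 45.
m₂ = c^(d_q) mod q: c ≡ 79 (mod 89), and 79^59 mod 89 = 20.
h = q_inv·(m₁ − m₂) mod p = 28·(45 − 20) mod 53 = 11.
m = m₂ + h·q = 20 + 11·89 = 999.

999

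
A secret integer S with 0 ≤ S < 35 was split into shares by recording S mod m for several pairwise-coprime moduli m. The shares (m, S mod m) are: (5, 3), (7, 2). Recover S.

23

Combine the congruences pairwise.
From S ≡ 3 (mod 5) write S = 3 + 5t. Substituting into S ≡ 2 (mod 7) gives 5t ≡ 6 (mod 7), and since 5⁻¹ ≡ 3 (mod 7), t ≡ 4. Hence S ≡ 3 + 5·4 = 23 (mod 35).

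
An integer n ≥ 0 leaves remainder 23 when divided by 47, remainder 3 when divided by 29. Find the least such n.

Combine the congruences pairwise.
From n ≡ 23 (mod 47) write n = 23 + 47t. Substituting into n ≡ 3 (mod 29) gives 47t ≡ 9 (mod 29), and since 18⁻¹ ≡ 21 (mod 29), t ≡ 15. Hence n ≡ 23 + 47·15 = 728 (mod 1363).

728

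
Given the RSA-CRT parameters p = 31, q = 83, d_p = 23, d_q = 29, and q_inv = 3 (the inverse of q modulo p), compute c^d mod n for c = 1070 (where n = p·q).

35

m₁ = c^(d_p) mod p: c ≡ 16 (mod 31), and 16^23 mod 31 = 4.
m₂ = c^(d_q) mod q: c ≡ 74 (mod 83), and 74^29 mod 83 = 35.
h = q_inv·(m₁ − m₂) mod p = 3·(4 − 35) mod 31 = 0.
m = m₂ + h·q = 35 + 0·83 = 35.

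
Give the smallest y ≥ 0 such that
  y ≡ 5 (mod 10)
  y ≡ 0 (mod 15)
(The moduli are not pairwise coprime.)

15

Combine the congruences pairwise.
gcd(10, 15) = 5 and 5 | (0 − 5), so the pair is consistent; merging gives y ≡ 15 (mod 30), where 30 = lcm(10, 15).
The solution is unique modulo lcm(10, 15) = 30.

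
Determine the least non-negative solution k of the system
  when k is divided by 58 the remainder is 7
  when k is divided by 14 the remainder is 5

355

gcd(58, 14) = 2 and 2 | (5 − 7), so the pair is consistent; merging gives k ≡ 355 (mod 406), where 406 = lcm(58, 14).
The solution is unique modulo lcm(58, 14) = 406.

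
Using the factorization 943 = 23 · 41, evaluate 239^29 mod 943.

Mod 23: 239 ≡ 9; by Fermat, exponent reduces to 29 mod 22 = 7; 9^7 ≡ 4 (mod 23).
Mod 41: 239 ≡ 34; 34^29 ≡ 13 (mod 41).
Combine by CRT: x ≡ 4 (mod 23), x ≡ 13 (mod 41) ⇒ x ≡ 464 (mod 943).

464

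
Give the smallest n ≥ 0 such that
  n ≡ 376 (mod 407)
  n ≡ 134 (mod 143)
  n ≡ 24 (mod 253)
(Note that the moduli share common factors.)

10144

Combine the congruences pairwise.
gcd(407, 143) = 11 and 11 | (134 − 376), so the pair is consistent; merging gives n ≡ 4853 (mod 5291), where 5291 = lcm(407, 143).
gcd(5291, 253) = 11 and 11 | (24 − 4853), so the pair is consistent; merging gives n ≡ 10144 (mod 121693), where 121693 = lcm(5291, 253).
The solution is unique modulo lcm(407, 143, 253) = 121693.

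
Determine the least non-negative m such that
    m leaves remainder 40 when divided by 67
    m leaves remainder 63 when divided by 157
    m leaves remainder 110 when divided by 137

504818

The moduli are pairwise coprime; N = 67·157·137 = 1441103.
N/67 = 21509; 21509 ≡ 2 (mod 67); 2·34 ≡ 1, so inverse 34.
N/157 = 9179; 9179 ≡ 73 (mod 157); 73·114 ≡ 1, so inverse 114.
N/137 = 10519; 10519 ≡ 107 (mod 137); 107·105 ≡ 1, so inverse 105.
m ≡ 40·21509·34 + 63·9179·114 + 110·10519·105 = 216670268.
216670268 mod 1441103 = 504818.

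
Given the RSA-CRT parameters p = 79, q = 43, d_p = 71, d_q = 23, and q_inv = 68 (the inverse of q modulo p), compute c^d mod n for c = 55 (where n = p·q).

2393

m₁ = c^(d_p) mod p: c ≡ 55 (mod 79), and 55^71 mod 79 = 23.
m₂ = c^(d_q) mod q: c ≡ 12 (mod 43), and 12^23 mod 43 = 28.
h = q_inv·(m₁ − m₂) mod p = 68·(23 − 28) mod 79 = 55.
m = m₂ + h·q = 28 + 55·43 = 2393.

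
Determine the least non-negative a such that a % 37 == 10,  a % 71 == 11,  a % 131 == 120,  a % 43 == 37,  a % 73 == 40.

377583123

From a ≡ 10 (mod 37) write a = 10 + 37t. Substituting into a ≡ 11 (mod 71) gives 37t ≡ 1 (mod 71), and since 37⁻¹ ≡ 48 (mod 71), t ≡ 48. Hence a ≡ 10 + 37·48 = 1786 (mod 2627).
From a ≡ 1786 (mod 2627) write a = 1786 + 2627t. Substituting into a ≡ 120 (mod 131) gives 2627t ≡ 37 (mod 131), and since 7⁻¹ ≡ 75 (mod 131), t ≡ 24. Hence a ≡ 1786 + 2627·24 = 64834 (mod 344137).
From a ≡ 64834 (mod 344137) write a = 64834 + 344137t. Substituting into a ≡ 37 (mod 43) gives 344137t ≡ 4 (mod 43), and since 8⁻¹ ≡ 27 (mod 43), t ≡ 22. Hence a ≡ 64834 + 344137·22 = 7635848 (mod 14797891).
From a ≡ 7635848 (mod 14797891) write a = 7635848 + 14797891t. Substituting into a ≡ 40 (mod 73) gives 14797891t ≡ 65 (mod 73), and since 61⁻¹ ≡ 6 (mod 73), t ≡ 25. Hence a ≡ 7635848 + 14797891·25 = 377583123 (mod 1080246043).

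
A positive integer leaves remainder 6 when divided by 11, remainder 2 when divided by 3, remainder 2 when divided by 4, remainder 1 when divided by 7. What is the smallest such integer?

Combine the congruences pairwise.
From n ≡ 6 (mod 11) write n = 6 + 11t. Substituting into n ≡ 2 (mod 3) gives 11t ≡ 2 (mod 3), and since 2⁻¹ ≡ 2 (mod 3), t ≡ 1. Hence n ≡ 6 + 11·1 = 17 (mod 33).
From n ≡ 17 (mod 33) write n = 17 + 33t. Substituting into n ≡ 2 (mod 4) gives 33t ≡ 1 (mod 4), and since 1⁻¹ ≡ 1 (mod 4), t ≡ 1. Hence n ≡ 17 + 33·1 = 50 (mod 132).
From n ≡ 50 (mod 132) write n = 50 + 132t. Substituting into n ≡ 1 (mod 7) gives 132t ≡ 0 (mod 7), and since 6⁻¹ ≡ 6 (mod 7), t ≡ 0. Hence n ≡ 50 + 132·0 = 50 (mod 924).

50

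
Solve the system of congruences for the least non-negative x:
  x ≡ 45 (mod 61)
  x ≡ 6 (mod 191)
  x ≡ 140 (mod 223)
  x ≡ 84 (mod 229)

510042395

Combine the congruences pairwise.
From x ≡ 45 (mod 61) write x = 45 + 61t. Substituting into x ≡ 6 (mod 191) gives 61t ≡ 152 (mod 191), and since 61⁻¹ ≡ 119 (mod 191), t ≡ 134. Hence x ≡ 45 + 61·134 = 8219 (mod 11651).
From x ≡ 8219 (mod 11651) write x = 8219 + 11651t. Substituting into x ≡ 140 (mod 223) gives 11651t ≡ 172 (mod 223), and since 55⁻¹ ≡ 73 (mod 223), t ≡ 68. Hence x ≡ 8219 + 11651·68 = 800487 (mod 2598173).
From x ≡ 800487 (mod 2598173) write x = 800487 + 2598173t. Substituting into x ≡ 84 (mod 229) gives 2598173t ≡ 181 (mod 229), and since 168⁻¹ ≡ 15 (mod 229), t ≡ 196. Hence x ≡ 800487 + 2598173·196 = 510042395 (mod 594981617).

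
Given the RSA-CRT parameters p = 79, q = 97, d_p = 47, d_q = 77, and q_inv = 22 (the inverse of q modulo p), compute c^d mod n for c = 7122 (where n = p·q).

m₁ = c^(d_p) mod p: c ≡ 12 (mod 79), and 12^47 mod 79 = 57.
m₂ = c^(d_q) mod q: c ≡ 41 (mod 97), and 41^77 mod 97 = 83.
h = q_inv·(m₁ − m₂) mod p = 22·(57 − 83) mod 79 = 60.
m = m₂ + h·q = 83 + 60·97 = 5903.

5903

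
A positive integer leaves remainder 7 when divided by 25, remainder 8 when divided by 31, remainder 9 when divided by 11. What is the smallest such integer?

3232

The moduli are pairwise coprime; N = 25·31·11 = 8525.
N/25 = 341; 341 ≡ 16 (mod 25); 16·11 ≡ 1, so inverse 11.
N/31 = 275; 275 ≡ 27 (mod 31); 27·23 ≡ 1, so inverse 23.
N/11 = 775; 775 ≡ 5 (mod 11); 5·9 ≡ 1, so inverse 9.
k ≡ 7·341·11 + 8·275·23 + 9·775·9 = 139632.
139632 mod 8525 = 3232.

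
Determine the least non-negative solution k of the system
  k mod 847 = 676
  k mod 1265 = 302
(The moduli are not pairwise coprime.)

Combine the congruences pairwise.
gcd(847, 1265) = 11 and 11 | (302 − 676), so the pair is consistent; merging gives k ≡ 11687 (mod 97405), where 97405 = lcm(847, 1265).
The solution is unique modulo lcm(847, 1265) = 97405.

11687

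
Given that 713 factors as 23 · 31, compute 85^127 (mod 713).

Mod 23: 85 ≡ 16; by Fermat, exponent reduces to 127 mod 22 = 17; 16^17 ≡ 4 (mod 23).
Mod 31: 85 ≡ 23; by Fermat, exponent reduces to 127 mod 30 = 7; 23^7 ≡ 29 (mod 31).
Combine by CRT: x ≡ 4 (mod 23), x ≡ 29 (mod 31) ⇒ x ≡ 556 (mod 713).

556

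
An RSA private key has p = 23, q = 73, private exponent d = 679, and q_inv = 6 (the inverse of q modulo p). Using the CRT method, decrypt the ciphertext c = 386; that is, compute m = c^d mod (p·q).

d_p = d mod (p−1) = 679 mod 22 = 19; d_q = d mod (q−1) = 31.
m₁ = c^(d_p) mod p: c ≡ 18 (mod 23), and 18^19 mod 23 = 16.
m₂ = c^(d_q) mod q: c ≡ 21 (mod 73), and 21^31 mod 73 = 56.
h = q_inv·(m₁ − m₂) mod p = 6·(16 − 56) mod 23 = 13.
m = m₂ + h·q = 56 + 13·73 = 1005.

1005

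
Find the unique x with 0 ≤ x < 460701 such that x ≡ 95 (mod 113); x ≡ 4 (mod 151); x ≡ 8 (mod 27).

Combine the congruences pairwise.
From x ≡ 95 (mod 113) write x = 95 + 113t. Substituting into x ≡ 4 (mod 151) gives 113t ≡ 60 (mod 151), and since 113⁻¹ ≡ 147 (mod 151), t ≡ 62. Hence x ≡ 95 + 113·62 = 7101 (mod 17063).
From x ≡ 7101 (mod 17063) write x = 7101 + 17063t. Substituting into x ≡ 8 (mod 27) gives 17063t ≡ 8 (mod 27), and since 26⁻¹ ≡ 26 (mod 27), t ≡ 19. Hence x ≡ 7101 + 17063·19 = 331298 (mod 460701).

331298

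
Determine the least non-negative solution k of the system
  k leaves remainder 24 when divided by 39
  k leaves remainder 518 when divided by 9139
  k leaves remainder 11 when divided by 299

393495

gcd(39, 9139) = 13 and 13 | (518 − 24), so the pair is consistent; merging gives k ≡ 9657 (mod 27417), where 27417 = lcm(39, 9139).
gcd(27417, 299) = 13 and 13 | (11 − 9657), so the pair is consistent; merging gives k ≡ 393495 (mod 630591), where 630591 = lcm(27417, 299).
The solution is unique modulo lcm(39, 9139, 299) = 630591.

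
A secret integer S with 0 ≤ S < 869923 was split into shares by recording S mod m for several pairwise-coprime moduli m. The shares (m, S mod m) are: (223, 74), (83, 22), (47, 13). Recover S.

The moduli are pairwise coprime; N = 223·83·47 = 869923.
N/223 = 3901; 3901 ≡ 110 (mod 223); 110·148 ≡ 1, so inverse 148.
N/83 = 10481; 10481 ≡ 23 (mod 83); 23·65 ≡ 1, so inverse 65.
N/47 = 18509; 18509 ≡ 38 (mod 47); 38·26 ≡ 1, so inverse 26.
S ≡ 74·3901·148 + 22·10481·65 + 13·18509·26 = 63967624.
63967624 mod 869923 = 463245.

463245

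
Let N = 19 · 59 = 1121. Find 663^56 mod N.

Mod 19: 663 ≡ 17; by Fermat, exponent reduces to 56 mod 18 = 2; 17^2 ≡ 4 (mod 19).
Mod 59: 663 ≡ 14; 14^56 ≡ 28 (mod 59).
Combine by CRT: x ≡ 4 (mod 19), x ≡ 28 (mod 59) ⇒ x ≡ 441 (mod 1121).

441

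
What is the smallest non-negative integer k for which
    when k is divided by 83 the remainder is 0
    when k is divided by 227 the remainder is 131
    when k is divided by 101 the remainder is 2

From k ≡ 0 (mod 83) write k = 0 + 83t. Substituting into k ≡ 131 (mod 227) gives 83t ≡ 131 (mod 227), and since 83⁻¹ ≡ 93 (mod 227), t ≡ 152. Hence k ≡ 0 + 83·152 = 12616 (mod 18841).
From k ≡ 12616 (mod 18841) write k = 12616 + 18841t. Substituting into k ≡ 2 (mod 101) gives 18841t ≡ 11 (mod 101), and since 55⁻¹ ≡ 90 (mod 101), t ≡ 81. Hence k ≡ 12616 + 18841·81 = 1538737 (mod 1902941).

1538737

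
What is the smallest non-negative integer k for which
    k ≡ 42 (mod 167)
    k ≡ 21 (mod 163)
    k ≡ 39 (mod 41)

999537

The moduli are pairwise coprime; N = 167·163·41 = 1116061.
N/167 = 6683; 6683 ≡ 3 (mod 167); 3·56 ≡ 1, so inverse 56.
N/163 = 6847; 6847 ≡ 1 (mod 163), inverse 1.
N/41 = 27221; 27221 ≡ 38 (mod 41); 38·27 ≡ 1, so inverse 27.
k ≡ 42·6683·56 + 21·6847·1 + 39·27221·27 = 44525916.
44525916 mod 1116061 = 999537.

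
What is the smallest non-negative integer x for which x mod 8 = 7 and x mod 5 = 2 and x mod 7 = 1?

127

From x ≡ 7 (mod 8) write x = 7 + 8t. Substituting into x ≡ 2 (mod 5) gives 8t ≡ 0 (mod 5), and since 3⁻¹ ≡ 2 (mod 5), t ≡ 0. Hence x ≡ 7 + 8·0 = 7 (mod 40).
From x ≡ 7 (mod 40) write x = 7 + 40t. Substituting into x ≡ 1 (mod 7) gives 40t ≡ 1 (mod 7), and since 5⁻¹ ≡ 3 (mod 7), t ≡ 3. Hence x ≡ 7 + 40·3 = 127 (mod 280).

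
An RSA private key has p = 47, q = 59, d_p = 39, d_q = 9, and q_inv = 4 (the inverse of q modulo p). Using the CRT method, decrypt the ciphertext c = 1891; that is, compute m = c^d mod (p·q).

1924

m₁ = c^(d_p) mod p: c ≡ 11 (mod 47), and 11^39 mod 47 = 44.
m₂ = c^(d_q) mod q: c ≡ 3 (mod 59), and 3^9 mod 59 = 36.
h = q_inv·(m₁ − m₂) mod p = 4·(44 − 36) mod 47 = 32.
m = m₂ + h·q = 36 + 32·59 = 1924.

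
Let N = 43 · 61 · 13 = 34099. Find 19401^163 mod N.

Mod 43: 19401 ≡ 8; by Fermat, exponent reduces to 163 mod 42 = 37; 8^37 ≡ 22 (mod 43).
Mod 61: 19401 ≡ 3; by Fermat, exponent reduces to 163 mod 60 = 43; 3^43 ≡ 27 (mod 61).
Mod 13: 19401 ≡ 5; by Fermat, exponent reduces to 163 mod 12 = 7; 5^7 ≡ 8 (mod 13).
Combine by CRT: x ≡ 22 (mod 43), x ≡ 27 (mod 61), x ≡ 8 (mod 13) ⇒ x ≡ 6859 (mod 34099).

6859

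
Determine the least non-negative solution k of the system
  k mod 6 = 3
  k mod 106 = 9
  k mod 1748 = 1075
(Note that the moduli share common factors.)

196851

gcd(6, 106) = 2 and 2 | (9 − 3), so the pair is consistent; merging gives k ≡ 9 (mod 318), where 318 = lcm(6, 106).
gcd(318, 1748) = 2 and 2 | (1075 − 9), so the pair is consistent; merging gives k ≡ 196851 (mod 277932), where 277932 = lcm(318, 1748).
The solution is unique modulo lcm(6, 106, 1748) = 277932.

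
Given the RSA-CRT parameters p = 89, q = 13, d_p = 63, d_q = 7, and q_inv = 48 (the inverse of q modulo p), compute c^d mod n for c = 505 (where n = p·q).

938

m₁ = c^(d_p) mod p: c ≡ 60 (mod 89), and 60^63 mod 89 = 48.
m₂ = c^(d_q) mod q: c ≡ 11 (mod 13), and 11^7 mod 13 = 2.
h = q_inv·(m₁ − m₂) mod p = 48·(48 − 2) mod 89 = 72.
m = m₂ + h·q = 2 + 72·13 = 938.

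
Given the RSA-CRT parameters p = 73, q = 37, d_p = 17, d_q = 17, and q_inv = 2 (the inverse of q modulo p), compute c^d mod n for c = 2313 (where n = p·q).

m₁ = c^(d_p) mod p: c ≡ 50 (mod 73), and 50^17 mod 73 = 54.
m₂ = c^(d_q) mod q: c ≡ 19 (mod 37), and 19^17 mod 37 = 35.
h = q_inv·(m₁ − m₂) mod p = 2·(54 − 35) mod 73 = 38.
m = m₂ + h·q = 35 + 38·37 = 1441.

1441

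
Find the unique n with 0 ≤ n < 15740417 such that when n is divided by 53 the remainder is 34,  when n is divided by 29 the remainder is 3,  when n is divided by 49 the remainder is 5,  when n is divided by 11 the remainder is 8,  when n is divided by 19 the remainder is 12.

The moduli are pairwise coprime; M = 53·29·49·11·19 = 15740417.
M/53 = 296989; 296989 ≡ 30 (mod 53); 30·23 ≡ 1, so inverse 23.
M/29 = 542773; 542773 ≡ 9 (mod 29); 9·13 ≡ 1, so inverse 13.
M/49 = 321233; 321233 ≡ 38 (mod 49); 38·40 ≡ 1, so inverse 40.
M/11 = 1430947; 1430947 ≡ 1 (mod 11), inverse 1.
M/19 = 828443; 828443 ≡ 5 (mod 19); 5·4 ≡ 1, so inverse 4.
n ≡ 34·296989·23 + 3·542773·13 + 5·321233·40 + 8·1430947·1 + 12·828443·4 = 368872985.
368872985 mod 15740417 = 6843394.

6843394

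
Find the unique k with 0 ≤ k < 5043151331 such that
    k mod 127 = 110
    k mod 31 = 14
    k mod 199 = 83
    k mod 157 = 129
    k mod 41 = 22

208865707

Combine the congruences pairwise.
From k ≡ 110 (mod 127) write k = 110 + 127t. Substituting into k ≡ 14 (mod 31) gives 127t ≡ 28 (mod 31), and since 3⁻¹ ≡ 21 (mod 31), t ≡ 30. Hence k ≡ 110 + 127·30 = 3920 (mod 3937).
From k ≡ 3920 (mod 3937) write k = 3920 + 3937t. Substituting into k ≡ 83 (mod 199) gives 3937t ≡ 143 (mod 199), and since 156⁻¹ ≡ 37 (mod 199), t ≡ 117. Hence k ≡ 3920 + 3937·117 = 464549 (mod 783463).
From k ≡ 464549 (mod 783463) write k = 464549 + 783463t. Substituting into k ≡ 129 (mod 157) gives 783463t ≡ 143 (mod 157), and since 33⁻¹ ≡ 138 (mod 157), t ≡ 109. Hence k ≡ 464549 + 783463·109 = 85862016 (mod 123003691).
From k ≡ 85862016 (mod 123003691) write k = 85862016 + 123003691t. Substituting into k ≡ 22 (mod 41) gives 123003691t ≡ 1 (mod 41), and since 1⁻¹ ≡ 1 (mod 41), t ≡ 1. Hence k ≡ 85862016 + 123003691·1 = 208865707 (mod 5043151331).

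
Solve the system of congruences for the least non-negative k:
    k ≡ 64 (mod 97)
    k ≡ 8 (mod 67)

From k ≡ 64 (mod 97) write k = 64 + 97t. Substituting into k ≡ 8 (mod 67) gives 97t ≡ 11 (mod 67), and since 30⁻¹ ≡ 38 (mod 67), t ≡ 16. Hence k ≡ 64 + 97·16 = 1616 (mod 6499).

1616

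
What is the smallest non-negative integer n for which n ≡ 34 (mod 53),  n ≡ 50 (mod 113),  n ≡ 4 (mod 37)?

The moduli are pairwise coprime; M = 53·113·37 = 221593.
M/53 = 4181; 4181 ≡ 47 (mod 53); 47·44 ≡ 1, so inverse 44.
M/113 = 1961; 1961 ≡ 40 (mod 113); 40·65 ≡ 1, so inverse 65.
M/37 = 5989; 5989 ≡ 32 (mod 37); 32·22 ≡ 1, so inverse 22.
n ≡ 34·4181·44 + 50·1961·65 + 4·5989·22 = 13155058.
13155058 mod 221593 = 81071.

81071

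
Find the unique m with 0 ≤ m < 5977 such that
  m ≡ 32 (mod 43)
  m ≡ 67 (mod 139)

From m ≡ 32 (mod 43) write m = 32 + 43t. Substituting into m ≡ 67 (mod 139) gives 43t ≡ 35 (mod 139), and since 43⁻¹ ≡ 97 (mod 139), t ≡ 59. Hence m ≡ 32 + 43·59 = 2569 (mod 5977).

2569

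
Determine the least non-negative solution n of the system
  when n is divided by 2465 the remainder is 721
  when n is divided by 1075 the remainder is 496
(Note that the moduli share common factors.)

74671

Combine the congruences pairwise.
gcd(2465, 1075) = 5 and 5 | (496 − 721), so the pair is consistent; merging gives n ≡ 74671 (mod 529975), where 529975 = lcm(2465, 1075).
The solution is unique modulo lcm(2465, 1075) = 529975.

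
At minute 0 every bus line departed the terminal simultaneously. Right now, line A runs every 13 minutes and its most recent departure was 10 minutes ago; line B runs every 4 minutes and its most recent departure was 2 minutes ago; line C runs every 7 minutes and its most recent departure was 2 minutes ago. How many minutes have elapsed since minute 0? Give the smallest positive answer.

The moduli are pairwise coprime; N = 13·4·7 = 364.
N/13 = 28; 28 ≡ 2 (mod 13); 2·7 ≡ 1, so inverse 7.
N/4 = 91; 91 ≡ 3 (mod 4); 3·3 ≡ 1, so inverse 3.
N/7 = 52; 52 ≡ 3 (mod 7); 3·5 ≡ 1, so inverse 5.
t ≡ 10·28·7 + 2·91·3 + 2·52·5 = 3026.
3026 mod 364 = 114.

114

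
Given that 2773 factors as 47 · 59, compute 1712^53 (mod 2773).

355

Mod 47: 1712 ≡ 20; by Fermat, exponent reduces to 53 mod 46 = 7; 20^7 ≡ 26 (mod 47).
Mod 59: 1712 ≡ 1; 1^53 ≡ 1 (mod 59).
Combine by CRT: x ≡ 26 (mod 47), x ≡ 1 (mod 59) ⇒ x ≡ 355 (mod 2773).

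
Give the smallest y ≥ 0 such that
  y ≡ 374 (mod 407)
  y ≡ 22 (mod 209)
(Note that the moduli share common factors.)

5665

Combine the congruences pairwise.
gcd(407, 209) = 11 and 11 | (22 − 374), so the pair is consistent; merging gives y ≡ 5665 (mod 7733), where 7733 = lcm(407, 209).
The solution is unique modulo lcm(407, 209) = 7733.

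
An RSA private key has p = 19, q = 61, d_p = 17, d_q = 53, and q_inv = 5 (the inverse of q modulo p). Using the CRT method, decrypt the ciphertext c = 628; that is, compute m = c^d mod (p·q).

457

m₁ = c^(d_p) mod p: c ≡ 1 (mod 19), and 1^17 mod 19 = 1.
m₂ = c^(d_q) mod q: c ≡ 18 (mod 61), and 18^53 mod 61 = 30.
h = q_inv·(m₁ − m₂) mod p = 5·(1 − 30) mod 19 = 7.
m = m₂ + h·q = 30 + 7·61 = 457.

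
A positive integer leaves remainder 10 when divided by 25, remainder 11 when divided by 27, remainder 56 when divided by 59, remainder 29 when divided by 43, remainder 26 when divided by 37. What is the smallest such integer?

41568860

From t ≡ 10 (mod 25) write t = 10 + 25s. Substituting into t ≡ 11 (mod 27) gives 25s ≡ 1 (mod 27), and since 25⁻¹ ≡ 13 (mod 27), s ≡ 13. Hence t ≡ 10 + 25·13 = 335 (mod 675).
From t ≡ 335 (mod 675) write t = 335 + 675s. Substituting into t ≡ 56 (mod 59) gives 675s ≡ 16 (mod 59), and since 26⁻¹ ≡ 25 (mod 59), s ≡ 46. Hence t ≡ 335 + 675·46 = 31385 (mod 39825).
From t ≡ 31385 (mod 39825) write t = 31385 + 39825s. Substituting into t ≡ 29 (mod 43) gives 39825s ≡ 34 (mod 43), and since 7⁻¹ ≡ 37 (mod 43), s ≡ 11. Hence t ≡ 31385 + 39825·11 = 469460 (mod 1712475).
From t ≡ 469460 (mod 1712475) write t = 469460 + 1712475s. Substituting into t ≡ 26 (mod 37) gives 1712475s ≡ 22 (mod 37), and since 4⁻¹ ≡ 28 (mod 37), s ≡ 24. Hence t ≡ 469460 + 1712475·24 = 41568860 (mod 63361575).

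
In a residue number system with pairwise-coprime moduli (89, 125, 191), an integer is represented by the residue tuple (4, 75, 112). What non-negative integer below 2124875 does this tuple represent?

Combine the congruences pairwise.
From x ≡ 4 (mod 89) write x = 4 + 89t. Substituting into x ≡ 75 (mod 125) gives 89t ≡ 71 (mod 125), and since 89⁻¹ ≡ 59 (mod 125), t ≡ 64. Hence x ≡ 4 + 89·64 = 5700 (mod 11125).
From x ≡ 5700 (mod 11125) write x = 5700 + 11125t. Substituting into x ≡ 112 (mod 191) gives 11125t ≡ 142 (mod 191), and since 47⁻¹ ≡ 126 (mod 191), t ≡ 129. Hence x ≡ 5700 + 11125·129 = 1440825 (mod 2124875).

1440825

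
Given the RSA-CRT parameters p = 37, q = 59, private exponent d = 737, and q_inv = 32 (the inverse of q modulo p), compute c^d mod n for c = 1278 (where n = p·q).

d_p = d mod (p−1) = 737 mod 36 = 17; d_q = d mod (q−1) = 41.
m₁ = c^(d_p) mod p: c ≡ 20 (mod 37), and 20^17 mod 37 = 24.
m₂ = c^(d_q) mod q: c ≡ 39 (mod 59), and 39^41 mod 59 = 40.
h = q_inv·(m₁ − m₂) mod p = 32·(24 − 40) mod 37 = 6.
m = m₂ + h·q = 40 + 6·59 = 394.

394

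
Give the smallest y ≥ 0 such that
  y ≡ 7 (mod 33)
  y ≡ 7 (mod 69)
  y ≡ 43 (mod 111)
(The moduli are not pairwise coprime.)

26572

gcd(33, 69) = 3 and 3 | (7 − 7), so the pair is consistent; merging gives y ≡ 7 (mod 759), where 759 = lcm(33, 69).
gcd(759, 111) = 3 and 3 | (43 − 7), so the pair is consistent; merging gives y ≡ 26572 (mod 28083), where 28083 = lcm(759, 111).
The solution is unique modulo lcm(33, 69, 111) = 28083.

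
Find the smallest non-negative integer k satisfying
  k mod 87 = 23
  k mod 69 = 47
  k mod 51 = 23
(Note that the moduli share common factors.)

14813

gcd(87, 69) = 3 and 3 | (47 − 23), so the pair is consistent; merging gives k ≡ 806 (mod 2001), where 2001 = lcm(87, 69).
gcd(2001, 51) = 3 and 3 | (23 − 806), so the pair is consistent; merging gives k ≡ 14813 (mod 34017), where 34017 = lcm(2001, 51).
The solution is unique modulo lcm(87, 69, 51) = 34017.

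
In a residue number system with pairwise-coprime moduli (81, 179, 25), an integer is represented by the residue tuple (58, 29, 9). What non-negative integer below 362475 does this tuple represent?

The moduli are pairwise coprime; N = 81·179·25 = 362475.
N/81 = 4475; 4475 ≡ 20 (mod 81); 20·77 ≡ 1, so inverse 77.
N/179 = 2025; 2025 ≡ 56 (mod 179); 56·16 ≡ 1, so inverse 16.
N/25 = 14499; 14499 ≡ 24 (mod 25); 24·24 ≡ 1, so inverse 24.
x ≡ 58·4475·77 + 29·2025·16 + 9·14499·24 = 24056734.
24056734 mod 362475 = 133384.

133384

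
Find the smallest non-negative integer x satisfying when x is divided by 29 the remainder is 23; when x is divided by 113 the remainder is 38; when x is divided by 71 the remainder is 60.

From x ≡ 23 (mod 29) write x = 23 + 29t. Substituting into x ≡ 38 (mod 113) gives 29t ≡ 15 (mod 113), and since 29⁻¹ ≡ 39 (mod 113), t ≡ 20. Hence x ≡ 23 + 29·20 = 603 (mod 3277).
From x ≡ 603 (mod 3277) write x = 603 + 3277t. Substituting into x ≡ 60 (mod 71) gives 3277t ≡ 25 (mod 71), and since 11⁻¹ ≡ 13 (mod 71), t ≡ 41. Hence x ≡ 603 + 3277·41 = 134960 (mod 232667).

134960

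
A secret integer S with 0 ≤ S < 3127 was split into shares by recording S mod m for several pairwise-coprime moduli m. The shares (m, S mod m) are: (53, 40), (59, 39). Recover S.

570

From S ≡ 40 (mod 53) write S = 40 + 53t. Substituting into S ≡ 39 (mod 59) gives 53t ≡ 58 (mod 59), and since 53⁻¹ ≡ 49 (mod 59), t ≡ 10. Hence S ≡ 40 + 53·10 = 570 (mod 3127).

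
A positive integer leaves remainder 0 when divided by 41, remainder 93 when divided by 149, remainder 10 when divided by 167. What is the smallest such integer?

928363

Combine the congruences pairwise.
From k ≡ 0 (mod 41) write k = 0 + 41t. Substituting into k ≡ 93 (mod 149) gives 41t ≡ 93 (mod 149), and since 41⁻¹ ≡ 40 (mod 149), t ≡ 144. Hence k ≡ 0 + 41·144 = 5904 (mod 6109).
From k ≡ 5904 (mod 6109) write k = 5904 + 6109t. Substituting into k ≡ 10 (mod 167) gives 6109t ≡ 118 (mod 167), and since 97⁻¹ ≡ 31 (mod 167), t ≡ 151. Hence k ≡ 5904 + 6109·151 = 928363 (mod 1020203).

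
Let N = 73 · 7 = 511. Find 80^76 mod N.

284

Mod 73: 80 ≡ 7; by Fermat, exponent reduces to 76 mod 72 = 4; 7^4 ≡ 65 (mod 73).
Mod 7: 80 ≡ 3; by Fermat, exponent reduces to 76 mod 6 = 4; 3^4 ≡ 4 (mod 7).
Combine by CRT: x ≡ 65 (mod 73), x ≡ 4 (mod 7) ⇒ x ≡ 284 (mod 511).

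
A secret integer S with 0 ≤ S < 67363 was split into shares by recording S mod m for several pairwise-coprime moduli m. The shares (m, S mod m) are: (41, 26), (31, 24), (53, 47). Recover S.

16795

The moduli are pairwise coprime; N = 41·31·53 = 67363.
N/41 = 1643; 1643 ≡ 3 (mod 41); 3·14 ≡ 1, so inverse 14.
N/31 = 2173; 2173 ≡ 3 (mod 31); 3·21 ≡ 1, so inverse 21.
N/53 = 1271; 1271 ≡ 52 (mod 53); 52·52 ≡ 1, so inverse 52.
S ≡ 26·1643·14 + 24·2173·21 + 47·1271·52 = 4799568.
4799568 mod 67363 = 16795.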